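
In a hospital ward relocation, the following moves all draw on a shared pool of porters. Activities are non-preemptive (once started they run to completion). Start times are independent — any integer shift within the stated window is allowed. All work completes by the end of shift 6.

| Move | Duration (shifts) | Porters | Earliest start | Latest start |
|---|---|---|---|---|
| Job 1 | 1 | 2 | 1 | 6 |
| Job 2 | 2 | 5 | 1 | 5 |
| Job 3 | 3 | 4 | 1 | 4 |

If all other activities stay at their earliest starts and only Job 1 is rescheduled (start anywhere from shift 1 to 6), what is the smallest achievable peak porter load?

9

Job 1@1: s1:11  s2:9  s3:4  s4:0  s5:0  s6:0 → peak 11
Job 1@2: s1:9  s2:11  s3:4  s4:0  s5:0  s6:0 → peak 11
Job 1@3: s1:9  s2:9  s3:6  s4:0  s5:0  s6:0 → peak 9
Job 1@4: s1:9  s2:9  s3:4  s4:2  s5:0  s6:0 → peak 9
Job 1@5: s1:9  s2:9  s3:4  s4:0  s5:2  s6:0 → peak 9
Job 1@6: s1:9  s2:9  s3:4  s4:0  s5:0  s6:2 → peak 9
Best is Job 1@3, peak 9.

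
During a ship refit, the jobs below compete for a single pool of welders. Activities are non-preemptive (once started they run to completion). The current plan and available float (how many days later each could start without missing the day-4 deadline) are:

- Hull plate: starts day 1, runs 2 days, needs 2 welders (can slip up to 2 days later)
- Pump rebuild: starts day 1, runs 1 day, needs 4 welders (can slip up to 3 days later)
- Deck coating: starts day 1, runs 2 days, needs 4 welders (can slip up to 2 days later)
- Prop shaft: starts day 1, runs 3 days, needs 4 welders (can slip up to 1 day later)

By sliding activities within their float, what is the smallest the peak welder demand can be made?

8

Early-start (Hull plate@1, Pump rebuild@1, Deck coating@1, Prop shaft@1) gives peak 14: d1:14  d2:10  d3:4  d4:0.
Shift Deck coating→3, Prop shaft→2.
Schedule Hull plate@1, Pump rebuild@1, Deck coating@3, Prop shaft@2: d1:6  d2:6  d3:8  d4:8 — peak 8.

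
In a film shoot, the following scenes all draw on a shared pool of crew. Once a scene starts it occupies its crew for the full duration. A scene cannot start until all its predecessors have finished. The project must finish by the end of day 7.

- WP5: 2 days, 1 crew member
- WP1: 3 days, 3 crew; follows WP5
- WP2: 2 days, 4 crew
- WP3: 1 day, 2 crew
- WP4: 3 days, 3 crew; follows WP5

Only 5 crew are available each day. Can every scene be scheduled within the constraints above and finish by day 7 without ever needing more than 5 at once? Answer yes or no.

no

The minimum achievable peak is 6; 5 < 6, so no feasible schedule stays within the cap.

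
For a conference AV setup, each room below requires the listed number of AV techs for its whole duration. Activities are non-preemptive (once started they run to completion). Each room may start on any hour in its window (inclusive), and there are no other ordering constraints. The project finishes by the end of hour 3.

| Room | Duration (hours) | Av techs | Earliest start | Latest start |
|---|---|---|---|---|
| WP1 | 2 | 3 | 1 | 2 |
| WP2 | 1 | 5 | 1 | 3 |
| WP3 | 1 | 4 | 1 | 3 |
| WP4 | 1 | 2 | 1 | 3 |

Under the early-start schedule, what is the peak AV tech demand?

14

Early-start schedule: WP1@1, WP2@1, WP3@1, WP4@1.
Load per hour: hour 1: 14, hour 2: 3, hour 3: 0.
Peak is 14.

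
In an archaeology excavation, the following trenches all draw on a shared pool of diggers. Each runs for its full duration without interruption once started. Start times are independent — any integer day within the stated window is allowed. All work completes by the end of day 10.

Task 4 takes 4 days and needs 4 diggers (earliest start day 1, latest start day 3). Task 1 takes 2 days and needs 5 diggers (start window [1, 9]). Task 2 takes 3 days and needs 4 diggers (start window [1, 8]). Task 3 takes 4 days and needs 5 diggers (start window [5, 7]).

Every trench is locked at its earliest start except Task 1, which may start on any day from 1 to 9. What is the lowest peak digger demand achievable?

Task 1@1: d1:13  d2:13  d3:8  d4:4  d5:5  d6:5  d7:5  d8:5  d9:0  d10:0 → peak 13
Task 1@2: d1:8  d2:13  d3:13  d4:4  d5:5  d6:5  d7:5  d8:5  d9:0  d10:0 → peak 13
Task 1@3: d1:8  d2:8  d3:13  d4:9  d5:5  d6:5  d7:5  d8:5  d9:0  d10:0 → peak 13
Task 1@4: d1:8  d2:8  d3:8  d4:9  d5:10  d6:5  d7:5  d8:5  d9:0  d10:0 → peak 10
Task 1@5: d1:8  d2:8  d3:8  d4:4  d5:10  d6:10  d7:5  d8:5  d9:0  d10:0 → peak 10
Task 1@6: d1:8  d2:8  d3:8  d4:4  d5:5  d6:10  d7:10  d8:5  d9:0  d10:0 → peak 10
Task 1@7: d1:8  d2:8  d3:8  d4:4  d5:5  d6:5  d7:10  d8:10  d9:0  d10:0 → peak 10
Task 1@8: d1:8  d2:8  d3:8  d4:4  d5:5  d6:5  d7:5  d8:10  d9:5  d10:0 → peak 10
Task 1@9: d1:8  d2:8  d3:8  d4:4  d5:5  d6:5  d7:5  d8:5  d9:5  d10:5 → peak 8
Best is Task 1@9, peak 8.

8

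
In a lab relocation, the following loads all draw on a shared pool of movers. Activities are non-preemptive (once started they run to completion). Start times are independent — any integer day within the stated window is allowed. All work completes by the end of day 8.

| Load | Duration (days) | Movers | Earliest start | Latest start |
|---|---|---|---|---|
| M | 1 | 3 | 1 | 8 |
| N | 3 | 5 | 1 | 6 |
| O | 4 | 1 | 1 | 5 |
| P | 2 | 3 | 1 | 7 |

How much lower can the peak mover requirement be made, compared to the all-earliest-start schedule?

7

Early-start peak: d1:12  d2:9  d3:6  d4:1  d5:0  d6:0  d7:0  d8:0 ⇒ 12.
Leveled (M@1, N@2, O@5, P@5): d1:3  d2:5  d3:5  d4:5  d5:4  d6:4  d7:1  d8:1 ⇒ 5.
Reduction 12 − 5 = 7.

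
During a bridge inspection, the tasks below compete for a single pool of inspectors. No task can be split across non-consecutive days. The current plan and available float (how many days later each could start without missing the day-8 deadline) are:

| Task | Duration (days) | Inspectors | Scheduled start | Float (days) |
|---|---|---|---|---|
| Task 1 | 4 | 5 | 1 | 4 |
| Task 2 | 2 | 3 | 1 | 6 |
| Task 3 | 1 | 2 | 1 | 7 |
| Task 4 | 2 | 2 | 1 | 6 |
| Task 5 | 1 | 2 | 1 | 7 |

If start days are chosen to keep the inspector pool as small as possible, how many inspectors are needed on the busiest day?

5

Early-start (Task 1@1, Task 2@1, Task 3@1, Task 4@1, Task 5@1) gives peak 14: d1:14  d2:10  d3:5  d4:5  d5:0  d6:0  d7:0  d8:0.
Shift Task 2→5, Task 3→5, Task 4→6, Task 5→7.
Schedule Task 1@1, Task 2@5, Task 3@5, Task 4@6, Task 5@7: d1:5  d2:5  d3:5  d4:5  d5:5  d6:5  d7:4  d8:0 — peak 5.
Total inspector-days = 34 over 8 days ⇒ peak ≥ ⌈34/8⌉ = 5, so 5 is optimal.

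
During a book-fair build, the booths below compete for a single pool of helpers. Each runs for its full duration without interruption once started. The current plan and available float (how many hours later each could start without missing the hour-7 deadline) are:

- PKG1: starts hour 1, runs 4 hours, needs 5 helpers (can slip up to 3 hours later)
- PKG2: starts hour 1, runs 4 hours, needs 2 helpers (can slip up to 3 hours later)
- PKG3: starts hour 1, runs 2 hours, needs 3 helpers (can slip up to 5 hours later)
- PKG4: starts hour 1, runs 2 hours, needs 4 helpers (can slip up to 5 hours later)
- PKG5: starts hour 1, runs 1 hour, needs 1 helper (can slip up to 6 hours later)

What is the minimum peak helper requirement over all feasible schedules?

7

Early-start (PKG1@1, PKG2@1, PKG3@1, PKG4@1, PKG5@1) gives peak 15: h1:15  h2:14  h3:7  h4:7  h5:0  h6:0  h7:0.
Shift PKG3→5, PKG4→5, PKG5→7.
Schedule PKG1@1, PKG2@1, PKG3@5, PKG4@5, PKG5@7: h1:7  h2:7  h3:7  h4:7  h5:7  h6:7  h7:1 — peak 7.
Total helper-hours = 43 over 7 hours ⇒ peak ≥ ⌈43/7⌉ = 7, so 7 is optimal.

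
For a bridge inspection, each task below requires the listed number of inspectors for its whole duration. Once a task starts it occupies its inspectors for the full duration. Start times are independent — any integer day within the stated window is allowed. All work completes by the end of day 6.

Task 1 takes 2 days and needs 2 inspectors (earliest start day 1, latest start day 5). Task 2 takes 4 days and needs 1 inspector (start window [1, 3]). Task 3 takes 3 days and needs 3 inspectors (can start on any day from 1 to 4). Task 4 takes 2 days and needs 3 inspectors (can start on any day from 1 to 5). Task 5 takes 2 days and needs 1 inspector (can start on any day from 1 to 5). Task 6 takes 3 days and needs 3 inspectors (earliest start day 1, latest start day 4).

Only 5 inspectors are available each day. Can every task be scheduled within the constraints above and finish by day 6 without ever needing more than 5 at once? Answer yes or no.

no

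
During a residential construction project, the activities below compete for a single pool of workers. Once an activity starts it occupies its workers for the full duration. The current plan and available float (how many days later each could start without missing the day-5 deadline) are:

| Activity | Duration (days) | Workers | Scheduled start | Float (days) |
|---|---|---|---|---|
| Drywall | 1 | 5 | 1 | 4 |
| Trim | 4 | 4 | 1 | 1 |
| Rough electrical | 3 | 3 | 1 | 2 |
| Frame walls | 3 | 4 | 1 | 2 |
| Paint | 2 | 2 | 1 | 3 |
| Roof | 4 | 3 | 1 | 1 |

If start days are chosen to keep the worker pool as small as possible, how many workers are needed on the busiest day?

Early-start (Drywall@1, Trim@1, Rough electrical@1, Frame walls@1, Paint@1, Roof@1) gives peak 21: d1:21  d2:16  d3:14  d4:7  d5:0.
Shift Frame walls→2, Paint→4, Roof→2.
Schedule Drywall@1, Trim@1, Rough electrical@1, Frame walls@2, Paint@4, Roof@2: d1:12  d2:14  d3:14  d4:13  d5:5 — peak 14.

14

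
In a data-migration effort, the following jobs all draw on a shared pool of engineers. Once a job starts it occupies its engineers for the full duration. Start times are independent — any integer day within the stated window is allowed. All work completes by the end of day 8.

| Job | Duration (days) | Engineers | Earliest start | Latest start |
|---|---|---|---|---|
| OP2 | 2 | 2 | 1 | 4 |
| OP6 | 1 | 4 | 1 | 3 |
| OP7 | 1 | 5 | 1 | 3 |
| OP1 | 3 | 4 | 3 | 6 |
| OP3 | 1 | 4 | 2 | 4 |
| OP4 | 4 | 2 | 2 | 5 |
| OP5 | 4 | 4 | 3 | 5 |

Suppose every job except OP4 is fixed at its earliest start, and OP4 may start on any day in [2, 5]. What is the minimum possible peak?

11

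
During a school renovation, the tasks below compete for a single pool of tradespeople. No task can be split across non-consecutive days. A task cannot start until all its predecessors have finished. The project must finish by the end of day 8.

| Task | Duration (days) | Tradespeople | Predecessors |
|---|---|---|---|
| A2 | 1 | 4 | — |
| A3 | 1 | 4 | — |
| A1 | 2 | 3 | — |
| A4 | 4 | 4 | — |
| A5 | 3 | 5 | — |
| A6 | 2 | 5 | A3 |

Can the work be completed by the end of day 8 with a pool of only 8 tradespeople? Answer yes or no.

no

The minimum achievable peak is 9; 8 < 9, so no feasible schedule stays within the cap.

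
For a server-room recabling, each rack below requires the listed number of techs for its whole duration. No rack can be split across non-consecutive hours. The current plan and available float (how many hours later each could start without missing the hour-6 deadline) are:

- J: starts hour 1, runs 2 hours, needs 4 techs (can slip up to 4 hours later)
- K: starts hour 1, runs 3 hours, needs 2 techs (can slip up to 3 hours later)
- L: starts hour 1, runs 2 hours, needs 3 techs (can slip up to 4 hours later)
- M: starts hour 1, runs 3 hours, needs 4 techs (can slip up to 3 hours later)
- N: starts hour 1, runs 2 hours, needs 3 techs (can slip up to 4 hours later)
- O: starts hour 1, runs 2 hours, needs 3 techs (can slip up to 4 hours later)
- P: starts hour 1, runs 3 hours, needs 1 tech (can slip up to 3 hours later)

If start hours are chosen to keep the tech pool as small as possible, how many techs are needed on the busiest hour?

Early-start (J@1, K@1, L@1, M@1, N@1, O@1, P@1) gives peak 20: h1:20  h2:20  h3:7  h4:0  h5:0  h6:0.
Shift M→3, N→3, O→5, P→4.
Schedule J@1, K@1, L@1, M@3, N@3, O@5, P@4: h1:9  h2:9  h3:9  h4:8  h5:8  h6:4 — peak 9.

9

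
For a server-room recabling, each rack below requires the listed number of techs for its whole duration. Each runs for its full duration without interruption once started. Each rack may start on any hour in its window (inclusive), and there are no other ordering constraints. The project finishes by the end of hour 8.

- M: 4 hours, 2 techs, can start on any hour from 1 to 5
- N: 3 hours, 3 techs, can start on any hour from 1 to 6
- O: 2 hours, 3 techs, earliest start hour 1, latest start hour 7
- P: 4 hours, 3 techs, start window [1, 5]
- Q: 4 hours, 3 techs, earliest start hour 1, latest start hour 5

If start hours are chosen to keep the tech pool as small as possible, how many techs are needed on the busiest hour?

Early-start (M@1, N@1, O@1, P@1, Q@1) gives peak 14: h1:14  h2:14  h3:11  h4:8  h5:0  h6:0  h7:0  h8:0.
Shift P→3, Q→4.
Schedule M@1, N@1, O@1, P@3, Q@4: h1:8  h2:8  h3:8  h4:8  h5:6  h6:6  h7:3  h8:0 — peak 8.

8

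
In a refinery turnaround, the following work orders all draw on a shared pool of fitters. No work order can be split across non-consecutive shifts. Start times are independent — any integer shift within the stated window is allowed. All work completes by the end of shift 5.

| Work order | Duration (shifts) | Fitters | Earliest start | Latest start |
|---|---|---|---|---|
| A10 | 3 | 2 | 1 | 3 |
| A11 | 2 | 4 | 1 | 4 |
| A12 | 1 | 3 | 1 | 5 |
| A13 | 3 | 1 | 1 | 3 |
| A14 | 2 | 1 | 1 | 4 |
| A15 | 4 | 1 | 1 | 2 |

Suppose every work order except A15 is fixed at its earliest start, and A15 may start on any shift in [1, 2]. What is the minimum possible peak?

A15@1: s1:12  s2:9  s3:4  s4:1  s5:0 → peak 12
A15@2: s1:11  s2:9  s3:4  s4:1  s5:1 → peak 11
Best is A15@2, peak 11.

11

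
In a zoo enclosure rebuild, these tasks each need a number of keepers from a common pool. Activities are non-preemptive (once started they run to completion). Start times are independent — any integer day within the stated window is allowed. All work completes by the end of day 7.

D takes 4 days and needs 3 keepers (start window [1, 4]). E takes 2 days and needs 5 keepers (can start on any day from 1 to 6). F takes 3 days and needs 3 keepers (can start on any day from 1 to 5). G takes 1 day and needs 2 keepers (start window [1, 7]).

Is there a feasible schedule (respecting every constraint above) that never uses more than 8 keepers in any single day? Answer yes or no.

Schedule D@1, E@5, F@1, G@4: d1:6  d2:6  d3:6  d4:5  d5:5  d6:5  d7:0 — peak 6 ≤ 8.

yes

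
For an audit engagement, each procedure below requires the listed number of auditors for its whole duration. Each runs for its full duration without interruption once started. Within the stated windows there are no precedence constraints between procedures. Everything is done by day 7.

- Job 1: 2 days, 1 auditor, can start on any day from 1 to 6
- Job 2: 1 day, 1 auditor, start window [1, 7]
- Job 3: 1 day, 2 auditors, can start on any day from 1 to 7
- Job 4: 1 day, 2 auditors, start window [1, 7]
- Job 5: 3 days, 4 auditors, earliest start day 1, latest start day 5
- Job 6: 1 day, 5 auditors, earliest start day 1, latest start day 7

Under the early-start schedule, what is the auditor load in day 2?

5

At early start, day 2 has: Job 1, Job 5.
Demand: 1 + 4 = 5.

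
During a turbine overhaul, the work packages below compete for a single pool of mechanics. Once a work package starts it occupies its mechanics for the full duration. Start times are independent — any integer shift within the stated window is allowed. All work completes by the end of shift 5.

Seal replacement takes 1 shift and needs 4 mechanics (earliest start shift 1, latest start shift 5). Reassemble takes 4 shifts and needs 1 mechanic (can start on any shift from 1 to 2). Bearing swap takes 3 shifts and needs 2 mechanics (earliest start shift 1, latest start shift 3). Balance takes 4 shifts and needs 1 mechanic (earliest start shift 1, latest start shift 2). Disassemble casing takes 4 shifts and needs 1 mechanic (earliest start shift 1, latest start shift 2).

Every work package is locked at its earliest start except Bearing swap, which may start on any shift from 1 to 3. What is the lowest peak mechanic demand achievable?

7

Bearing swap@1: s1:9  s2:5  s3:5  s4:3  s5:0 → peak 9
Bearing swap@2: s1:7  s2:5  s3:5  s4:5  s5:0 → peak 7
Bearing swap@3: s1:7  s2:3  s3:5  s4:5  s5:2 → peak 7
Best is Bearing swap@2, peak 7.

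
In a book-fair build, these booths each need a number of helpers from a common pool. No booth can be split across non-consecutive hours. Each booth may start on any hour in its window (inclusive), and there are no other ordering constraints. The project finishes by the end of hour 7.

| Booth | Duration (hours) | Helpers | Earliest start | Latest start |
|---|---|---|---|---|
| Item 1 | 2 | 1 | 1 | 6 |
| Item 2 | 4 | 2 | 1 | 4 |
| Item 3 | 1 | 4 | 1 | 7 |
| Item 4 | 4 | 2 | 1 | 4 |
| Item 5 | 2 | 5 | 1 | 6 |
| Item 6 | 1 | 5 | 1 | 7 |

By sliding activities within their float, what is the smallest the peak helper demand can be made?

7

Early-start (Item 1@1, Item 2@1, Item 3@1, Item 4@1, Item 5@1, Item 6@1) gives peak 19: h1:19  h2:10  h3:4  h4:4  h5:0  h6:0  h7:0.
Shift Item 4→2, Item 5→5, Item 6→7.
Schedule Item 1@1, Item 2@1, Item 3@1, Item 4@2, Item 5@5, Item 6@7: h1:7  h2:5  h3:4  h4:4  h5:7  h6:5  h7:5 — peak 7.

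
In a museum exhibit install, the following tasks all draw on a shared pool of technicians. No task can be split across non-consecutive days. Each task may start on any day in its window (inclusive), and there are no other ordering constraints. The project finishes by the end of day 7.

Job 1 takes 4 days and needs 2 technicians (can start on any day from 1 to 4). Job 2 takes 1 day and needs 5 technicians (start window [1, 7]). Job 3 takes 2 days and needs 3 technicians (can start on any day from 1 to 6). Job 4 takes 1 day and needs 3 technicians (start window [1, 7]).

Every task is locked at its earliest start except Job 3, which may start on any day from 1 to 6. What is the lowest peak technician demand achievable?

10

Job 3@1: d1:13  d2:5  d3:2  d4:2  d5:0  d6:0  d7:0 → peak 13
Job 3@2: d1:10  d2:5  d3:5  d4:2  d5:0  d6:0  d7:0 → peak 10
Job 3@3: d1:10  d2:2  d3:5  d4:5  d5:0  d6:0  d7:0 → peak 10
Job 3@4: d1:10  d2:2  d3:2  d4:5  d5:3  d6:0  d7:0 → peak 10
Job 3@5: d1:10  d2:2  d3:2  d4:2  d5:3  d6:3  d7:0 → peak 10
Job 3@6: d1:10  d2:2  d3:2  d4:2  d5:0  d6:3  d7:3 → peak 10
Best is Job 3@2, peak 10.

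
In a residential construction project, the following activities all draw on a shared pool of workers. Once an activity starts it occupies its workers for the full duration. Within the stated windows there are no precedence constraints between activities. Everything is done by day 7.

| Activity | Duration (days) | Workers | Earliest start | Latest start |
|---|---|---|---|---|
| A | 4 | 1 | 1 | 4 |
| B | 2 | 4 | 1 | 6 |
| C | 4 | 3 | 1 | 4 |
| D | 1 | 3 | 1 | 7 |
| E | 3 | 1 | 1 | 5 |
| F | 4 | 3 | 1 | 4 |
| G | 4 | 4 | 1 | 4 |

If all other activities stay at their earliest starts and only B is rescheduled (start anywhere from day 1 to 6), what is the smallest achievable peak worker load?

15

B@1: d1:19  d2:16  d3:12  d4:11  d5:0  d6:0  d7:0 → peak 19
B@2: d1:15  d2:16  d3:16  d4:11  d5:0  d6:0  d7:0 → peak 16
B@3: d1:15  d2:12  d3:16  d4:15  d5:0  d6:0  d7:0 → peak 16
B@4: d1:15  d2:12  d3:12  d4:15  d5:4  d6:0  d7:0 → peak 15
B@5: d1:15  d2:12  d3:12  d4:11  d5:4  d6:4  d7:0 → peak 15
B@6: d1:15  d2:12  d3:12  d4:11  d5:0  d6:4  d7:4 → peak 15
Best is B@4, peak 15.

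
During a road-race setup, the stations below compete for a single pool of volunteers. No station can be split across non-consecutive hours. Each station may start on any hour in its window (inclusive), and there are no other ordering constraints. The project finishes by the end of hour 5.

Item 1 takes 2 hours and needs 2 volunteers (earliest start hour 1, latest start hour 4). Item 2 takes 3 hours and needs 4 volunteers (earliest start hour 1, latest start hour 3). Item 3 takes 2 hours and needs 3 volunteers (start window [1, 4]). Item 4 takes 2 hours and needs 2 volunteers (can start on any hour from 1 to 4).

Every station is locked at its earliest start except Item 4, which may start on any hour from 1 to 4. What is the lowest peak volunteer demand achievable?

9

Item 4@1: h1:11  h2:11  h3:4  h4:0  h5:0 → peak 11
Item 4@2: h1:9  h2:11  h3:6  h4:0  h5:0 → peak 11
Item 4@3: h1:9  h2:9  h3:6  h4:2  h5:0 → peak 9
Item 4@4: h1:9  h2:9  h3:4  h4:2  h5:2 → peak 9
Best is Item 4@3, peak 9.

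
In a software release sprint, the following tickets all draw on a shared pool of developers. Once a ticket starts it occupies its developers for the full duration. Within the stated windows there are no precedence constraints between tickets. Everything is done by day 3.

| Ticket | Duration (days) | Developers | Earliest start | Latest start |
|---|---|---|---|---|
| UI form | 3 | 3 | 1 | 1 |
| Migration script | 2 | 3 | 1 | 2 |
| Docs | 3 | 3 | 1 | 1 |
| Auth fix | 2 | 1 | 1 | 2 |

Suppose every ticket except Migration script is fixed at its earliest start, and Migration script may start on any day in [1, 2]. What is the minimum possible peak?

10

Migration script@1: d1:10  d2:10  d3:6 → peak 10
Migration script@2: d1:7  d2:10  d3:9 → peak 10
Best is Migration script@1, peak 10.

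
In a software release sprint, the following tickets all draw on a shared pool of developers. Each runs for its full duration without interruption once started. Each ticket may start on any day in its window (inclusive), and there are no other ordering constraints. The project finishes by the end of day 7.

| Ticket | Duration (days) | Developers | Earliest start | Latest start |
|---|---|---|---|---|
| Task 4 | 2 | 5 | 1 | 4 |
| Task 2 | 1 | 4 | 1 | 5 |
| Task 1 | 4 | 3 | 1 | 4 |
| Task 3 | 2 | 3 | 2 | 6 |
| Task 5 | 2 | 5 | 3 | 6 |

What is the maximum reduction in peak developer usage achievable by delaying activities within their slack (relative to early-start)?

Early-start peak: d1:12  d2:11  d3:11  d4:8  d5:0  d6:0  d7:0 ⇒ 12.
Leveled (Task 4@1, Task 2@3, Task 1@1, Task 3@4, Task 5@5): d1:8  d2:8  d3:7  d4:6  d5:8  d6:5  d7:0 ⇒ 8.
Reduction 12 − 8 = 4.

4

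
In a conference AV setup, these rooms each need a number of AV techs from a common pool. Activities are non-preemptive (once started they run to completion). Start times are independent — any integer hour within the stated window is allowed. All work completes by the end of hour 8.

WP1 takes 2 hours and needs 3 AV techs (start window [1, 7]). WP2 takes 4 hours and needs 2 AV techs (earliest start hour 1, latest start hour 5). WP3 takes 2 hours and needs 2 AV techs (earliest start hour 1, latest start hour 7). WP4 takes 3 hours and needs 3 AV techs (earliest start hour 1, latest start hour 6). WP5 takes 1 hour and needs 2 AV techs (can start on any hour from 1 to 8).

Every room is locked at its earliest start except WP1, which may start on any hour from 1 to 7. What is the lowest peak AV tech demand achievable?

WP1@1: h1:12  h2:10  h3:5  h4:2  h5:0  h6:0  h7:0  h8:0 → peak 12
WP1@2: h1:9  h2:10  h3:8  h4:2  h5:0  h6:0  h7:0  h8:0 → peak 10
WP1@3: h1:9  h2:7  h3:8  h4:5  h5:0  h6:0  h7:0  h8:0 → peak 9
WP1@4: h1:9  h2:7  h3:5  h4:5  h5:3  h6:0  h7:0  h8:0 → peak 9
WP1@5: h1:9  h2:7  h3:5  h4:2  h5:3  h6:3  h7:0  h8:0 → peak 9
WP1@6: h1:9  h2:7  h3:5  h4:2  h5:0  h6:3  h7:3  h8:0 → peak 9
WP1@7: h1:9  h2:7  h3:5  h4:2  h5:0  h6:0  h7:3  h8:3 → peak 9
Best is WP1@3, peak 9.

9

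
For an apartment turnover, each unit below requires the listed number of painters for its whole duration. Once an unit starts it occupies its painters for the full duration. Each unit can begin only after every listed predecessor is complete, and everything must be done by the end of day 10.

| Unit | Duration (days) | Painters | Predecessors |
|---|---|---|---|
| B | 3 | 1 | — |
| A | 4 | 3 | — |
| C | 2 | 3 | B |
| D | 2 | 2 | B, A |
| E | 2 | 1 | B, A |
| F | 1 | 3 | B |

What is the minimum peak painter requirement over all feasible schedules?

Early-start (B@1, A@1, C@4, D@5, E@5, F@4) gives peak 9: d1:4  d2:4  d3:4  d4:9  d5:6  d6:3  d7:0  d8:0  d9:0  d10:0.
Shift C→5, D→7, F→9.
Schedule B@1, A@1, C@5, D@7, E@5, F@9: d1:4  d2:4  d3:4  d4:3  d5:4  d6:4  d7:2  d8:2  d9:3  d10:0 — peak 4.

4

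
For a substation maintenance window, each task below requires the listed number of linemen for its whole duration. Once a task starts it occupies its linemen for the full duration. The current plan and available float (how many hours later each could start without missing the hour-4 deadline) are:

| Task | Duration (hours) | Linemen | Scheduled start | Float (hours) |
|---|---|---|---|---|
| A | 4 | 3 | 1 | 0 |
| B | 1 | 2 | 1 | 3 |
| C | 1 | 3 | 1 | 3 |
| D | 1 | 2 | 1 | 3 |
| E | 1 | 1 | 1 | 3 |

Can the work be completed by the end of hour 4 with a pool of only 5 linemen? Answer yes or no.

no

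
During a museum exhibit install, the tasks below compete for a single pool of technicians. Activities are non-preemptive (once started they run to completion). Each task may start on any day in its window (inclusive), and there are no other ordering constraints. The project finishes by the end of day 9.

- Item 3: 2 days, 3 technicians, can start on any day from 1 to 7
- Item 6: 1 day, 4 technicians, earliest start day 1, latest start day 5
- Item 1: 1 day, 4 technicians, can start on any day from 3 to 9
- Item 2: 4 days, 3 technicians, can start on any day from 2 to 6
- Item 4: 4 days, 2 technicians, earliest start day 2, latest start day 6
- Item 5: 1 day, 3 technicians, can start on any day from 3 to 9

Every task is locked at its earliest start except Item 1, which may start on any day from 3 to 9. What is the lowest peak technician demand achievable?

Item 1@3: d1:7  d2:8  d3:12  d4:5  d5:5  d6:0  d7:0  d8:0  d9:0 → peak 12
Item 1@4: d1:7  d2:8  d3:8  d4:9  d5:5  d6:0  d7:0  d8:0  d9:0 → peak 9
Item 1@5: d1:7  d2:8  d3:8  d4:5  d5:9  d6:0  d7:0  d8:0  d9:0 → peak 9
Item 1@6: d1:7  d2:8  d3:8  d4:5  d5:5  d6:4  d7:0  d8:0  d9:0 → peak 8
Item 1@7: d1:7  d2:8  d3:8  d4:5  d5:5  d6:0  d7:4  d8:0  d9:0 → peak 8
Item 1@8: d1:7  d2:8  d3:8  d4:5  d5:5  d6:0  d7:0  d8:4  d9:0 → peak 8
Item 1@9: d1:7  d2:8  d3:8  d4:5  d5:5  d6:0  d7:0  d8:0  d9:4 → peak 8
Best is Item 1@6, peak 8.

8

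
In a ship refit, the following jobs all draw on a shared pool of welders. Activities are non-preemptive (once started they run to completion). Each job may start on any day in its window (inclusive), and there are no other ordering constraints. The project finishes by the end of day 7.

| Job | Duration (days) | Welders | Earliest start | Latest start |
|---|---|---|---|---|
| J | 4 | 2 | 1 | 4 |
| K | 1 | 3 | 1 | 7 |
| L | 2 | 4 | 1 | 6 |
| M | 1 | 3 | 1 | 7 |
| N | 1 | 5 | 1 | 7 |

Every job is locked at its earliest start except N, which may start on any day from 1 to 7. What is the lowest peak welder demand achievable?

N@1: d1:17  d2:6  d3:2  d4:2  d5:0  d6:0  d7:0 → peak 17
N@2: d1:12  d2:11  d3:2  d4:2  d5:0  d6:0  d7:0 → peak 12
N@3: d1:12  d2:6  d3:7  d4:2  d5:0  d6:0  d7:0 → peak 12
N@4: d1:12  d2:6  d3:2  d4:7  d5:0  d6:0  d7:0 → peak 12
N@5: d1:12  d2:6  d3:2  d4:2  d5:5  d6:0  d7:0 → peak 12
N@6: d1:12  d2:6  d3:2  d4:2  d5:0  d6:5  d7:0 → peak 12
N@7: d1:12  d2:6  d3:2  d4:2  d5:0  d6:0  d7:5 → peak 12
Best is N@2, peak 12.

12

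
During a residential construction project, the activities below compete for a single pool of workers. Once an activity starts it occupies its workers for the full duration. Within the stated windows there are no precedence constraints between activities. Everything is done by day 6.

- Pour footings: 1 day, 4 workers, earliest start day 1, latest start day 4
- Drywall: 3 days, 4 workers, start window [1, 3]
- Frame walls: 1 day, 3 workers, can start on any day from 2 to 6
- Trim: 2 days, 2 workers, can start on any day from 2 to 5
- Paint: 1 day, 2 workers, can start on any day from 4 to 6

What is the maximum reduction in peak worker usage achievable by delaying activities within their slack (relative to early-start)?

Early-start peak: d1:8  d2:9  d3:6  d4:2  d5:0  d6:0 ⇒ 9.
Leveled (Pour footings@1, Drywall@2, Frame walls@5, Trim@5, Paint@6): d1:4  d2:4  d3:4  d4:4  d5:5  d6:4 ⇒ 5.
Reduction 9 − 5 = 4.

4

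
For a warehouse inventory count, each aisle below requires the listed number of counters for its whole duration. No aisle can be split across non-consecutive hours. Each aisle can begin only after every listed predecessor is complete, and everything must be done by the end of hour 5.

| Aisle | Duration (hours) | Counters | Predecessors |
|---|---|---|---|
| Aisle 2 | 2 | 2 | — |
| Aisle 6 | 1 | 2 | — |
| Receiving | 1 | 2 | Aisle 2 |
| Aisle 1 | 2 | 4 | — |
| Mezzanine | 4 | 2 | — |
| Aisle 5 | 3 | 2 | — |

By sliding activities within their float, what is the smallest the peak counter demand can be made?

Early-start (Aisle 2@1, Aisle 6@1, Receiving@3, Aisle 1@1, Mezzanine@1, Aisle 5@1) gives peak 12: h1:12  h2:10  h3:6  h4:2  h5:0.
Shift Aisle 1→4, Mezzanine→2.
Schedule Aisle 2@1, Aisle 6@1, Receiving@3, Aisle 1@4, Mezzanine@2, Aisle 5@1: h1:6  h2:6  h3:6  h4:6  h5:6 — peak 6.
Total counter-hours = 30 over 5 hours ⇒ peak ≥ ⌈30/5⌉ = 6, so 6 is optimal.

6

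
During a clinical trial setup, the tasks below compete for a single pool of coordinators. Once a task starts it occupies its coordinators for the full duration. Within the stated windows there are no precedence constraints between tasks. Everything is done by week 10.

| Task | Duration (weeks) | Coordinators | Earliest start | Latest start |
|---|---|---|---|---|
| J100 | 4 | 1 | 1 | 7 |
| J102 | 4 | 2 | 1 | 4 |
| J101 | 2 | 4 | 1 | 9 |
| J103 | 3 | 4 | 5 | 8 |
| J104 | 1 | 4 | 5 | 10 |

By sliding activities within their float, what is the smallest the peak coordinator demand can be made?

Early-start (J100@1, J102@1, J101@1, J103@5, J104@5) gives peak 8: w1:7  w2:7  w3:3  w4:3  w5:8  w6:4  w7:4  w8:0  w9:0  w10:0.
Shift J101→5, J103→7, J104→10.
Schedule J100@1, J102@1, J101@5, J103@7, J104@10: w1:3  w2:3  w3:3  w4:3  w5:4  w6:4  w7:4  w8:4  w9:4  w10:4 — peak 4.
Total coordinator-weeks = 36 over 10 weeks ⇒ peak ≥ ⌈36/10⌉ = 4, so 4 is optimal.

4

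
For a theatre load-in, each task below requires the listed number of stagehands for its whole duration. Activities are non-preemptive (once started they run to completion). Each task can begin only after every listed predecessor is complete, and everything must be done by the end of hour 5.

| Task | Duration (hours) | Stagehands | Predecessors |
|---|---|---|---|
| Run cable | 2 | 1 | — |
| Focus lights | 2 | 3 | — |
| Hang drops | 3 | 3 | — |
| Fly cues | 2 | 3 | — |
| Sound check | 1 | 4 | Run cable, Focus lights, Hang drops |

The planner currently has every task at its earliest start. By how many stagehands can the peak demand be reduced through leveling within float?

Early-start peak: h1:10  h2:10  h3:3  h4:4  h5:0 ⇒ 10.
Leveled (Run cable@1, Focus lights@1, Hang drops@1, Fly cues@3, Sound check@4): h1:7  h2:7  h3:6  h4:7  h5:0 ⇒ 7.
Reduction 10 − 7 = 3.

3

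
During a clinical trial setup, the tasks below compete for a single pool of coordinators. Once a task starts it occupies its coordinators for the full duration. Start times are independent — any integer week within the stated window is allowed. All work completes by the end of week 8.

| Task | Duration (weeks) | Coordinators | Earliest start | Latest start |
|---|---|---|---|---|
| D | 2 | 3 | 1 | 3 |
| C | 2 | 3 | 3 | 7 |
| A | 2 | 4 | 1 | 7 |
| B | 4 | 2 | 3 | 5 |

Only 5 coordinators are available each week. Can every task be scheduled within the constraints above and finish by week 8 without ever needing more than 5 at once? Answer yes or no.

yes

Schedule D@1, C@3, A@7, B@3: w1:3  w2:3  w3:5  w4:5  w5:2  w6:2  w7:4  w8:4 — peak 5 ≤ 5.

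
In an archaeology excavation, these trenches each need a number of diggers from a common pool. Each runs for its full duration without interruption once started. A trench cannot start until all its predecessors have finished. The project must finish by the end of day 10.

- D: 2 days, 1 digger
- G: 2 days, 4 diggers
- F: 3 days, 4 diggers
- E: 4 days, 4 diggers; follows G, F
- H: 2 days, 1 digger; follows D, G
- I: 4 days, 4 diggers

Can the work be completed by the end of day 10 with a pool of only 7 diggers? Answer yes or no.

no

The minimum achievable peak is 8; 7 < 8, so no feasible schedule stays within the cap.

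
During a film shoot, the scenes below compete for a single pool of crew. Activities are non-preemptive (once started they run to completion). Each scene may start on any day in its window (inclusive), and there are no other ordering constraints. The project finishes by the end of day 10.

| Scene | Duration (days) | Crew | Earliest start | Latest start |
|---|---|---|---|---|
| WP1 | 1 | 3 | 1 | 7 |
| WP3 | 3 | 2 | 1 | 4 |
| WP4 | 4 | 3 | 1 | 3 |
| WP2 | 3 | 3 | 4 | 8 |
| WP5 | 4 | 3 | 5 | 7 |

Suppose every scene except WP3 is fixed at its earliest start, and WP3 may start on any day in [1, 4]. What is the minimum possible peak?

WP3@1: d1:8  d2:5  d3:5  d4:6  d5:6  d6:6  d7:3  d8:3  d9:0  d10:0 → peak 8
WP3@2: d1:6  d2:5  d3:5  d4:8  d5:6  d6:6  d7:3  d8:3  d9:0  d10:0 → peak 8
WP3@3: d1:6  d2:3  d3:5  d4:8  d5:8  d6:6  d7:3  d8:3  d9:0  d10:0 → peak 8
WP3@4: d1:6  d2:3  d3:3  d4:8  d5:8  d6:8  d7:3  d8:3  d9:0  d10:0 → peak 8
Best is WP3@1, peak 8.

8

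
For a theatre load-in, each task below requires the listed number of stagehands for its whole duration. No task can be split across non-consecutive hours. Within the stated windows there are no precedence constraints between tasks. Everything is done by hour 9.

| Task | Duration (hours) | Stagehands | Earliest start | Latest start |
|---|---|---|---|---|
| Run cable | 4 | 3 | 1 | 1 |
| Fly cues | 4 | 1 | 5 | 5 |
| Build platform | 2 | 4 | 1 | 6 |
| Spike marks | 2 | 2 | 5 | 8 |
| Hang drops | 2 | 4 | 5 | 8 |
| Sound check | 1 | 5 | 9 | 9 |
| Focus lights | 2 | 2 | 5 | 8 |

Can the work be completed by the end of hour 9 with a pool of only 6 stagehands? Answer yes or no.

no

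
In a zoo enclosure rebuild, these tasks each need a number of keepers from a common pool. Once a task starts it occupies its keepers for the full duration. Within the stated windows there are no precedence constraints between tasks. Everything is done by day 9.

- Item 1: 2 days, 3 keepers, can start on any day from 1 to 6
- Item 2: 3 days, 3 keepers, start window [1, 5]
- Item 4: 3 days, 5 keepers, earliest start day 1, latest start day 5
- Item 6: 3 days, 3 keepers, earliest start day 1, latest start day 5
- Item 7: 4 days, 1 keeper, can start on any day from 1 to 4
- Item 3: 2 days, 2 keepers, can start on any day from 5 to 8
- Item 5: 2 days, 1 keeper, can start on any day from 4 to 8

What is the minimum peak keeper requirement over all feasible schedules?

8

Early-start (Item 1@1, Item 2@1, Item 4@1, Item 6@1, Item 7@1, Item 3@5, Item 5@4) gives peak 15: d1:15  d2:15  d3:12  d4:2  d5:3  d6:2  d7:0  d8:0  d9:0.
Shift Item 4→4, Item 6→5, Item 3→7, Item 5→7.
Schedule Item 1@1, Item 2@1, Item 4@4, Item 6@5, Item 7@1, Item 3@7, Item 5@7: d1:7  d2:7  d3:4  d4:6  d5:8  d6:8  d7:6  d8:3  d9:0 — peak 8.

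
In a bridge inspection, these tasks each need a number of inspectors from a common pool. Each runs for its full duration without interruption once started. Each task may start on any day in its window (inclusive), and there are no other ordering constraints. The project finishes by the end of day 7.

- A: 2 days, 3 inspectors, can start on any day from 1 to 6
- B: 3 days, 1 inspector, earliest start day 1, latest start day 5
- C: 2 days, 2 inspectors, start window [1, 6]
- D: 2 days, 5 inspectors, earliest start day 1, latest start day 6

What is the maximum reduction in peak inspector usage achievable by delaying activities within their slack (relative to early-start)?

6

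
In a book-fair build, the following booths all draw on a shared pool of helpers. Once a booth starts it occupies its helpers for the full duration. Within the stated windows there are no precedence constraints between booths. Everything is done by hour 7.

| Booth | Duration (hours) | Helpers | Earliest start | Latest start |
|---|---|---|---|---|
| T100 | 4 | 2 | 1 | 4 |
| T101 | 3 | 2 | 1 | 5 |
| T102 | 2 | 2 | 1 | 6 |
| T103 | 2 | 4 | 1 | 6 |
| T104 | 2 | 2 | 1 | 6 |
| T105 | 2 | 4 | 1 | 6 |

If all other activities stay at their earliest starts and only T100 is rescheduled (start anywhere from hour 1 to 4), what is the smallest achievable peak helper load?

T100@1: h1:16  h2:16  h3:4  h4:2  h5:0  h6:0  h7:0 → peak 16
T100@2: h1:14  h2:16  h3:4  h4:2  h5:2  h6:0  h7:0 → peak 16
T100@3: h1:14  h2:14  h3:4  h4:2  h5:2  h6:2  h7:0 → peak 14
T100@4: h1:14  h2:14  h3:2  h4:2  h5:2  h6:2  h7:2 → peak 14
Best is T100@3, peak 14.

14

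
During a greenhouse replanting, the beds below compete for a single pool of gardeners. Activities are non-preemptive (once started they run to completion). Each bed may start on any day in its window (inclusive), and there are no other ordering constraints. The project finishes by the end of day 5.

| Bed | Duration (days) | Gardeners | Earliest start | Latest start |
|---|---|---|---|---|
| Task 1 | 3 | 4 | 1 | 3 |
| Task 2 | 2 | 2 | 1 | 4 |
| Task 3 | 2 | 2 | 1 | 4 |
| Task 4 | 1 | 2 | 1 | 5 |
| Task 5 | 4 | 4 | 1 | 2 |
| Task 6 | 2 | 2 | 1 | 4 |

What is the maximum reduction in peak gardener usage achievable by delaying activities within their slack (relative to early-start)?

Early-start peak: d1:16  d2:14  d3:8  d4:4  d5:0 ⇒ 16.
Leveled (Task 1@1, Task 2@1, Task 3@3, Task 4@1, Task 5@2, Task 6@4): d1:8  d2:10  d3:10  d4:8  d5:6 ⇒ 10.
Reduction 16 − 10 = 6.

6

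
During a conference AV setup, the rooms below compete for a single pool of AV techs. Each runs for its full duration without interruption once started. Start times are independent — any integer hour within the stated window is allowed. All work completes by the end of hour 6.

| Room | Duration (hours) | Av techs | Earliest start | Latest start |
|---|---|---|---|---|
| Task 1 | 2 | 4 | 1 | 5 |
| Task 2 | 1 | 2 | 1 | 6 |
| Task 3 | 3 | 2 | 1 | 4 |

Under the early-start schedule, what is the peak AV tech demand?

8

Early-start schedule: Task 1@1, Task 2@1, Task 3@1.
Load per hour: hour 1: 8, hour 2: 6, hour 3: 2, hour 4: 0, hour 5: 0, hour 6: 0.
Peak is 8.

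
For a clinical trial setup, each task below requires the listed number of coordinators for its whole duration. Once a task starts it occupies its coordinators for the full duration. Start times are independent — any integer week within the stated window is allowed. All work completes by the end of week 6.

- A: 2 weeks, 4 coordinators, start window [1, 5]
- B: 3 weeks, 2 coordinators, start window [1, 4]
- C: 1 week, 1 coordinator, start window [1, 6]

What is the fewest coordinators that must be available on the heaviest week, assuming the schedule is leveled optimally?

Early-start (A@1, B@1, C@1) gives peak 7: w1:7  w2:6  w3:2  w4:0  w5:0  w6:0.
Shift B→3, C→3.
Schedule A@1, B@3, C@3: w1:4  w2:4  w3:3  w4:2  w5:2  w6:0 — peak 4.

4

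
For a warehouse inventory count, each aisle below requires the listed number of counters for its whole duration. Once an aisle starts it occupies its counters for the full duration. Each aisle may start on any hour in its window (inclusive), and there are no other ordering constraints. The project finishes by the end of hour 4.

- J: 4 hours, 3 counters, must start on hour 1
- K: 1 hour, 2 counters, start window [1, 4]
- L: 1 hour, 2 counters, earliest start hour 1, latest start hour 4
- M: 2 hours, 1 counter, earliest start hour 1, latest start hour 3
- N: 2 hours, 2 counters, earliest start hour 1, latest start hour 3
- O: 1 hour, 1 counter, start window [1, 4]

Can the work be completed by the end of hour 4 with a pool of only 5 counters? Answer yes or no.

no

Total counter-hours = 23; over 4 hours the average is 23/4 > 5, so some hour must exceed 5.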